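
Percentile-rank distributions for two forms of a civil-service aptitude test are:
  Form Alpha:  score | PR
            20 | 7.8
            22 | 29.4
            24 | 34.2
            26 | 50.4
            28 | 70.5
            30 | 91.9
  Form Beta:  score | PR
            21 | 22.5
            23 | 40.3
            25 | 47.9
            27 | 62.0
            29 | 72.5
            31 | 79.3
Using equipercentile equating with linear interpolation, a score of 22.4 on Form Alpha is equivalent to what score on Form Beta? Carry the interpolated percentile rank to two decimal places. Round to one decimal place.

21.9

PR of 22.4 on Form Alpha: 29.4 + (22.4 − 22)/(24 − 22) × (34.2 − 29.4) = 30.36
On Form Beta, PR 30.36 falls between score 21 (PR 22.5) and 23 (PR 40.3).
Interpolate: 21 + (30.36 − 22.5)/(40.3 − 22.5) × (23 − 21) = 21.9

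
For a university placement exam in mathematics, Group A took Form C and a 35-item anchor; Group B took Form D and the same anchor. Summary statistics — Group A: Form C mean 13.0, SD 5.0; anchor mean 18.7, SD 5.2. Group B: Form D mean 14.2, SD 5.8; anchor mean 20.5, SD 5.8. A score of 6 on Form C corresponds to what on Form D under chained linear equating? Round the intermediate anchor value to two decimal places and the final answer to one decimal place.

Form C → anchor (Group A): v = (5.2/5.0)(6 − 13.0) + 18.7 = 11.42
anchor → Form D (Group B): y = (5.8/5.8)(11.42 − 20.5) + 14.2 = 5.1

5.1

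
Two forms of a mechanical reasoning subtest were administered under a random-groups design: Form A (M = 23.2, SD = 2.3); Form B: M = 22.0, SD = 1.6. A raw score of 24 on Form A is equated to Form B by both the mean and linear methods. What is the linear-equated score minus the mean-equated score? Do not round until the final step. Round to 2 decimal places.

Mean-equated: 24 + (22.0 − 23.2) = 22.80
Linear-equated: (1.6/2.3)(24 − 23.2) + 22.0 = 22.557
Difference = 22.557 − 22.80 = -0.24

-0.24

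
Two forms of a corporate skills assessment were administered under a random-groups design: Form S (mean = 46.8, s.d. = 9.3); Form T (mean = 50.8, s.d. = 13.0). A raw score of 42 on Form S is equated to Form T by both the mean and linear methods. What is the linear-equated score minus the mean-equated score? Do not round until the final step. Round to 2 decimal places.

-1.91

Mean-equated: 42 + (50.8 − 46.8) = 46.00
Linear-equated: (13.0/9.3)(42 − 46.8) + 50.8 = 44.090
Difference = 44.090 − 46.00 = -1.91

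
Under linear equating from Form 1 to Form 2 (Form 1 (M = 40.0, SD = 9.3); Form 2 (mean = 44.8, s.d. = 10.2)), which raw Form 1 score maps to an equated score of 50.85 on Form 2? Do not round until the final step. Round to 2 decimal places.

45.52

Invert y = (SD_Y/SD_X)(x − M_X) + M_Y:
x = (SD_X/SD_Y)(y − M_Y) + M_X = (9.3/10.2)(50.85 − 44.8) + 40.0
x = 0.911765 × 6.050 + 40.0 = 45.52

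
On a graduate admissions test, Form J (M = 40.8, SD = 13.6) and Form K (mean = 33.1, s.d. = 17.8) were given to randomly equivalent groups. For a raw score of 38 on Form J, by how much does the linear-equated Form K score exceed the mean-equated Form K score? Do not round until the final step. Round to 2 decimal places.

-0.86

Mean-equated: 38 + (33.1 − 40.8) = 30.30
Linear-equated: (17.8/13.6)(38 − 40.8) + 33.1 = 29.435
Difference = 29.435 − 30.30 = -0.86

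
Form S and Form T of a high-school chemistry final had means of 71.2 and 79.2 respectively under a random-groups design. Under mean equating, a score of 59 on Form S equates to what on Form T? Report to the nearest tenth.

67.0

Mean equating: y = x + (M_Y − M_X) = 59 + (79.2 − 71.2) = 67.0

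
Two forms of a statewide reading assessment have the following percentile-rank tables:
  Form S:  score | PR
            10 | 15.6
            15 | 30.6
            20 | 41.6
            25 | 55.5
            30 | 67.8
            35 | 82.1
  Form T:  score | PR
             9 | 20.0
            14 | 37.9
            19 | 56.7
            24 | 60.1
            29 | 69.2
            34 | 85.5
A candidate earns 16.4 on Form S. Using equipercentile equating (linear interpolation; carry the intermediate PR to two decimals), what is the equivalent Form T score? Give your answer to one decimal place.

12.8

PR of 16.4 on Form S: 30.6 + (16.4 − 15)/(20 − 15) × (41.6 − 30.6) = 33.68
On Form T, PR 33.68 falls between score 9 (PR 20.0) and 14 (PR 37.9).
Interpolate: 9 + (33.68 − 20.0)/(37.9 − 20.0) × (14 − 9) = 12.8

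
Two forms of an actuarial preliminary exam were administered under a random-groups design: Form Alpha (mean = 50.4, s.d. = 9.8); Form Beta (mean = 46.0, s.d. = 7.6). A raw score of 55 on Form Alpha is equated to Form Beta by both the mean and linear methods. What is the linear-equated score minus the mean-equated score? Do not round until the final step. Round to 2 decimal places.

-1.03

Mean-equated: 55 + (46.0 − 50.4) = 50.60
Linear-equated: (7.6/9.8)(55 − 50.4) + 46.0 = 49.567
Difference = 49.567 − 50.60 = -1.03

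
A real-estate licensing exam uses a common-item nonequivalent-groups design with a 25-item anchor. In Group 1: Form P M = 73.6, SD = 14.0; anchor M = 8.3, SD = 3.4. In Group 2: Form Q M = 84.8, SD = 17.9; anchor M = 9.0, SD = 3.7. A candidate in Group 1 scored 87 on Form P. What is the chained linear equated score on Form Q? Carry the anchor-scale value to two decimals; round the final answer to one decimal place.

Form P → anchor (Group 1): v = (3.4/14.0)(87 − 73.6) + 8.3 = 11.55
anchor → Form Q (Group 2): y = (17.9/3.7)(11.55 − 9.0) + 84.8 = 97.1

97.1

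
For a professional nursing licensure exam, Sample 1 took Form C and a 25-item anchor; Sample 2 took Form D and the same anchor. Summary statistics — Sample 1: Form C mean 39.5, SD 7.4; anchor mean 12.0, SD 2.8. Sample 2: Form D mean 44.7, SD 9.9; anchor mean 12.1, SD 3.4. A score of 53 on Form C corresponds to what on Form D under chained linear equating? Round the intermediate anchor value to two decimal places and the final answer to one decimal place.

59.3

Form C → anchor (Sample 1): v = (2.8/7.4)(53 − 39.5) + 12.0 = 17.11
anchor → Form D (Sample 2): y = (9.9/3.4)(17.11 − 12.1) + 44.7 = 59.3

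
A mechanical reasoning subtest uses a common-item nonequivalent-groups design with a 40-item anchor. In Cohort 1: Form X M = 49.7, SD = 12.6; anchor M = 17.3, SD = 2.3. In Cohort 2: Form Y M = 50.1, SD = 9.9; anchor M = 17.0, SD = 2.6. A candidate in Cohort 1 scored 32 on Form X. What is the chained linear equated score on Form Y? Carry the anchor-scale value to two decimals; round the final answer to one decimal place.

Form X → anchor (Cohort 1): v = (2.3/12.6)(32 − 49.7) + 17.3 = 14.07
anchor → Form Y (Cohort 2): y = (9.9/2.6)(14.07 − 17.0) + 50.1 = 38.9

38.9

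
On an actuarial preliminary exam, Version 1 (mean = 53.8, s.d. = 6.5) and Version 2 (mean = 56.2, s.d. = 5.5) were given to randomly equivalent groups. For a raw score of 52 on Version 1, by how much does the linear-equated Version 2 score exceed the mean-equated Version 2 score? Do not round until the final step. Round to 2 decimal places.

0.28

Mean-equated: 52 + (56.2 − 53.8) = 54.40
Linear-equated: (5.5/6.5)(52 − 53.8) + 56.2 = 54.677
Difference = 54.677 − 54.40 = 0.28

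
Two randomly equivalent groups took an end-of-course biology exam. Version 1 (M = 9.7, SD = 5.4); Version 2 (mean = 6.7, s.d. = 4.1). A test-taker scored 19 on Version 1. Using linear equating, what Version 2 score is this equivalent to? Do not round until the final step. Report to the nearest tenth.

13.8

Linear equating: y = (SD_Y/SD_X)(x − M_X) + M_Y
y = (4.1/5.4)(19 − 9.7) + 6.7
y = 0.759259 × 9.3 + 6.7 = 7.0611 + 6.7 = 13.8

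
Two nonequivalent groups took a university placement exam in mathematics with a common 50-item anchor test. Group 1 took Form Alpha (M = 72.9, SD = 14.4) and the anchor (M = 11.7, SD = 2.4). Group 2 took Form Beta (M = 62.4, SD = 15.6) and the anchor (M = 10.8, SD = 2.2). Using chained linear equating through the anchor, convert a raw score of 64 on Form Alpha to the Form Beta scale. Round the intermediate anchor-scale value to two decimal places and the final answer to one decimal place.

58.3

Form Alpha → anchor (Group 1): v = (2.4/14.4)(64 − 72.9) + 11.7 = 10.22
anchor → Form Beta (Group 2): y = (15.6/2.2)(10.22 − 10.8) + 62.4 = 58.3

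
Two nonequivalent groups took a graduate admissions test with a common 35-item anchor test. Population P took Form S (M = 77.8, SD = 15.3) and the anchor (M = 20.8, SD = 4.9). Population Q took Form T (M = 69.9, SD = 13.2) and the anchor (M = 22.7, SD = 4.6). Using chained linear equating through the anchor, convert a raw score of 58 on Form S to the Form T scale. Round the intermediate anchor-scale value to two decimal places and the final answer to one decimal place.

46.3

Form S → anchor (Population P): v = (4.9/15.3)(58 − 77.8) + 20.8 = 14.46
anchor → Form T (Population Q): y = (13.2/4.6)(14.46 − 22.7) + 69.9 = 46.3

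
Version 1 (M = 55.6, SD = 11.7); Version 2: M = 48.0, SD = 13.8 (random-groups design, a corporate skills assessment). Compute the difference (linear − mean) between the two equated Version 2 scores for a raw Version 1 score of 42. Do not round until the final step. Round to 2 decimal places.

Mean-equated: 42 + (48.0 − 55.6) = 34.40
Linear-equated: (13.8/11.7)(42 − 55.6) + 48.0 = 31.959
Difference = 31.959 − 34.40 = -2.44

-2.44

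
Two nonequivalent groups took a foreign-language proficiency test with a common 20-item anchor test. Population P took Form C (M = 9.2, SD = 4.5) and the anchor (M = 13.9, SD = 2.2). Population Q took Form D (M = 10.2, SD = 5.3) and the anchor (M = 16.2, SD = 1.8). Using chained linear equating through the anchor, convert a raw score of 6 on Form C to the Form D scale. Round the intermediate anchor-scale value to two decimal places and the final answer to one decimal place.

Form C → anchor (Population P): v = (2.2/4.5)(6 − 9.2) + 13.9 = 12.34
anchor → Form D (Population Q): y = (5.3/1.8)(12.34 − 16.2) + 10.2 = -1.2

-1.2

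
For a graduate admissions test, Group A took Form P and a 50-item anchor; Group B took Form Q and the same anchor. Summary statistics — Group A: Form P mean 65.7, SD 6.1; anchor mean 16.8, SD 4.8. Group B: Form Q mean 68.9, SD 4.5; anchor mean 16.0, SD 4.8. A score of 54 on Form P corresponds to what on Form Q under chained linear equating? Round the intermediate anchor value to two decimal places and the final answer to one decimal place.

Form P → anchor (Group A): v = (4.8/6.1)(54 − 65.7) + 16.8 = 7.59
anchor → Form Q (Group B): y = (4.5/4.8)(7.59 − 16.0) + 68.9 = 61.0

61.0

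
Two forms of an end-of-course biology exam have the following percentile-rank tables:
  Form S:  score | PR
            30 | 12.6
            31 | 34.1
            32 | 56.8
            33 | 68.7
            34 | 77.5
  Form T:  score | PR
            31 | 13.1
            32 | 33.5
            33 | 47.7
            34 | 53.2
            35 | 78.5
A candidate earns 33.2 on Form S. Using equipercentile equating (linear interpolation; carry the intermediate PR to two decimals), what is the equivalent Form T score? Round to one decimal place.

PR of 33.2 on Form S: 68.7 + (33.2 − 33)/(34 − 33) × (77.5 − 68.7) = 70.46
On Form T, PR 70.46 falls between score 34 (PR 53.2) and 35 (PR 78.5).
Interpolate: 34 + (70.46 − 53.2)/(78.5 − 53.2) × (35 − 34) = 34.7

34.7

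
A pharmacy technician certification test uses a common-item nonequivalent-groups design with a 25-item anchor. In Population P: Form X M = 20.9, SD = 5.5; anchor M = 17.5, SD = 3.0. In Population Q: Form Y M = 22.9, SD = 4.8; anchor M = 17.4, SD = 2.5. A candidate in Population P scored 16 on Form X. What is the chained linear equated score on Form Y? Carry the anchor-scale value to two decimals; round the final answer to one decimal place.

Form X → anchor (Population P): v = (3.0/5.5)(16 − 20.9) + 17.5 = 14.83
anchor → Form Y (Population Q): y = (4.8/2.5)(14.83 − 17.4) + 22.9 = 18.0

18.0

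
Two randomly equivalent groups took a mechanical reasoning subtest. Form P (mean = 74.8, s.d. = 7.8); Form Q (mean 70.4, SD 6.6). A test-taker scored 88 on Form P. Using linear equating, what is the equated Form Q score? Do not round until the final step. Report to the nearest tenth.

81.6

Linear equating: y = (SD_Y/SD_X)(x − M_X) + M_Y
y = (6.6/7.8)(88 − 74.8) + 70.4
y = 0.846154 × 13.2 + 70.4 = 11.1692 + 70.4 = 81.6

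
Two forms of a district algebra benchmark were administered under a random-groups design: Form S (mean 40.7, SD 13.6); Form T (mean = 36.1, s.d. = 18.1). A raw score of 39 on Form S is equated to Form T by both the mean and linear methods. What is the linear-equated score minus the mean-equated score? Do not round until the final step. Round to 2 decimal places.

-0.56

Mean-equated: 39 + (36.1 − 40.7) = 34.40
Linear-equated: (18.1/13.6)(39 − 40.7) + 36.1 = 33.837
Difference = 33.837 − 34.40 = -0.56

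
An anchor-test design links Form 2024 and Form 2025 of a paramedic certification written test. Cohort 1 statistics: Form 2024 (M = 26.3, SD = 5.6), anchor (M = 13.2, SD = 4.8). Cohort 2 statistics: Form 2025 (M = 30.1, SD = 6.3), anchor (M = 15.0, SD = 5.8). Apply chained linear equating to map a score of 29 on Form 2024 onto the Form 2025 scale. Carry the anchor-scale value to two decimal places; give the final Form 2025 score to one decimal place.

30.7

Form 2024 → anchor (Cohort 1): v = (4.8/5.6)(29 − 26.3) + 13.2 = 15.51
anchor → Form 2025 (Cohort 2): y = (6.3/5.8)(15.51 − 15.0) + 30.1 = 30.7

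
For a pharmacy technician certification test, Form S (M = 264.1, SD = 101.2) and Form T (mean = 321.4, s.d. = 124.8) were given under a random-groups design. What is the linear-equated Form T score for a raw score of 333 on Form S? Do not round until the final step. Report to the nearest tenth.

Linear equating: y = (SD_Y/SD_X)(x − M_X) + M_Y
y = (124.8/101.2)(333 − 264.1) + 321.4
y = 1.233202 × 68.9 + 321.4 = 84.9676 + 321.4 = 406.4

406.4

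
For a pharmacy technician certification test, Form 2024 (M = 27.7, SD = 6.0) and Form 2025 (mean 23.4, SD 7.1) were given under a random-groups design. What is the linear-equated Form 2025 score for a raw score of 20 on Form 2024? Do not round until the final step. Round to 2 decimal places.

14.29

Linear equating: y = (SD_Y/SD_X)(x − M_X) + M_Y
y = (7.1/6.0)(20 − 27.7) + 23.4
y = 1.183333 × -7.7 + 23.4 = -9.1117 + 23.4 = 14.29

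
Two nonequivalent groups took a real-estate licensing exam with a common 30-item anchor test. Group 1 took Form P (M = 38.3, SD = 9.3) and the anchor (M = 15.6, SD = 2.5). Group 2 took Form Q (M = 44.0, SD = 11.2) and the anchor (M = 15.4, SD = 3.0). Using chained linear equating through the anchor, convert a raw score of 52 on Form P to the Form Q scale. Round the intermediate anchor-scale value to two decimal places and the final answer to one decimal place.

Form P → anchor (Group 1): v = (2.5/9.3)(52 − 38.3) + 15.6 = 19.28
anchor → Form Q (Group 2): y = (11.2/3.0)(19.28 − 15.4) + 44.0 = 58.5

58.5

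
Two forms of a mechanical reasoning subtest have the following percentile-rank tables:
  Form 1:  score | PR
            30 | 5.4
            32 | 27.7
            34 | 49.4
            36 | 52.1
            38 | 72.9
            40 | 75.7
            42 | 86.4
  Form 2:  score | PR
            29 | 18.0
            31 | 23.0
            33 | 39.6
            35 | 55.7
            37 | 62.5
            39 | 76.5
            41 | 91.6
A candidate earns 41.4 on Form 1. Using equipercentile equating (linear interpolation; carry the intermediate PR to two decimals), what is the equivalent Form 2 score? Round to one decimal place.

PR of 41.4 on Form 1: 75.7 + (41.4 − 40)/(42 − 40) × (86.4 − 75.7) = 83.19
On Form 2, PR 83.19 falls between score 39 (PR 76.5) and 41 (PR 91.6).
Interpolate: 39 + (83.19 − 76.5)/(91.6 − 76.5) × (41 − 39) = 39.9

39.9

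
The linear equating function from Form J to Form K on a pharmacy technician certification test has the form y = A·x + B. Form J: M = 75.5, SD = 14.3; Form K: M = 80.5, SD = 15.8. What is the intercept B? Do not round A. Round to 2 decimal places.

-2.92

A = SD_Y / SD_X = 15.8 / 14.3 = 1.104895
B = M_Y − A·M_X = 80.5 − 1.104895 × 75.5 = -2.92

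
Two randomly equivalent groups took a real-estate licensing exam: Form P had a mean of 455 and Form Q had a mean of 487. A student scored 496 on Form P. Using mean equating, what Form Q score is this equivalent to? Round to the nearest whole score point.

528

Mean equating: y = x + (M_Y − M_X) = 496 + (487 − 455) = 528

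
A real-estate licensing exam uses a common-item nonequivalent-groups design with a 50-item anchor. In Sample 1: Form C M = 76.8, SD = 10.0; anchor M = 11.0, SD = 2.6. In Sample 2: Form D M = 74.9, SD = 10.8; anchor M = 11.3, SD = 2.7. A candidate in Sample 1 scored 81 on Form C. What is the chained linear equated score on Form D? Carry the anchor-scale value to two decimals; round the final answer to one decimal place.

78.1

Form C → anchor (Sample 1): v = (2.6/10.0)(81 − 76.8) + 11.0 = 12.09
anchor → Form D (Sample 2): y = (10.8/2.7)(12.09 − 11.3) + 74.9 = 78.1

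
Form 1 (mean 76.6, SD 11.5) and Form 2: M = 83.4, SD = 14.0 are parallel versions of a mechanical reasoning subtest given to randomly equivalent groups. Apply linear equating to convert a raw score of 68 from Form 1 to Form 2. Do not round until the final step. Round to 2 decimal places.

Linear equating: y = (SD_Y/SD_X)(x − M_X) + M_Y
y = (14.0/11.5)(68 − 76.6) + 83.4
y = 1.217391 × -8.6 + 83.4 = -10.4696 + 83.4 = 72.93

72.93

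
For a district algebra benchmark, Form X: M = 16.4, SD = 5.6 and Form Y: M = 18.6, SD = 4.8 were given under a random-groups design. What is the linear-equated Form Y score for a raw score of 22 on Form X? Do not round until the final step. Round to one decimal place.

Linear equating: y = (SD_Y/SD_X)(x − M_X) + M_Y
y = (4.8/5.6)(22 − 16.4) + 18.6
y = 0.857143 × 5.6 + 18.6 = 4.8000 + 18.6 = 23.4

23.4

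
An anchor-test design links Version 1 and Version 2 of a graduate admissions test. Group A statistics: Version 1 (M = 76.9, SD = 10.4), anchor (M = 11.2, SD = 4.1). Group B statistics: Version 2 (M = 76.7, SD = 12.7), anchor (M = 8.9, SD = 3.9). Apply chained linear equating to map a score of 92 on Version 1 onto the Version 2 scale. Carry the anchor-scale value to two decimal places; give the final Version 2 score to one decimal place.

Version 1 → anchor (Group A): v = (4.1/10.4)(92 − 76.9) + 11.2 = 17.15
anchor → Version 2 (Group B): y = (12.7/3.9)(17.15 − 8.9) + 76.7 = 103.6

103.6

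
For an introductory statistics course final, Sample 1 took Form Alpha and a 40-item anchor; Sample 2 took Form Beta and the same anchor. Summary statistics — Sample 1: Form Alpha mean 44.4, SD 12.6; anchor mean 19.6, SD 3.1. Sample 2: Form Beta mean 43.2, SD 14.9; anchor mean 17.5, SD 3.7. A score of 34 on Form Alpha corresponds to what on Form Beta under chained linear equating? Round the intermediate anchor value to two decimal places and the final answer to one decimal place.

41.3

Form Alpha → anchor (Sample 1): v = (3.1/12.6)(34 − 44.4) + 19.6 = 17.04
anchor → Form Beta (Sample 2): y = (14.9/3.7)(17.04 − 17.5) + 43.2 = 41.3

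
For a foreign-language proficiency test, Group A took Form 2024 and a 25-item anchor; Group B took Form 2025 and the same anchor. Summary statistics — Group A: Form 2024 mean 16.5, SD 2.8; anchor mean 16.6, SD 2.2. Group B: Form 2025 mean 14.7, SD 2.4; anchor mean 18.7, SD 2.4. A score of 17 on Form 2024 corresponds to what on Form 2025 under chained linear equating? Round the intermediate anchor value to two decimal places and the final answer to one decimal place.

Form 2024 → anchor (Group A): v = (2.2/2.8)(17 − 16.5) + 16.6 = 16.99
anchor → Form 2025 (Group B): y = (2.4/2.4)(16.99 − 18.7) + 14.7 = 13.0

13.0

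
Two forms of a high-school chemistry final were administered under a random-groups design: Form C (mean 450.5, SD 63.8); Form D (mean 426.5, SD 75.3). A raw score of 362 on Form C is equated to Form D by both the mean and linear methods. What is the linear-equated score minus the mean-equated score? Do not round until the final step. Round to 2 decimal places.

Mean-equated: 362 + (426.5 − 450.5) = 338.00
Linear-equated: (75.3/63.8)(362 − 450.5) + 426.5 = 322.048
Difference = 322.048 − 338.00 = -15.95

-15.95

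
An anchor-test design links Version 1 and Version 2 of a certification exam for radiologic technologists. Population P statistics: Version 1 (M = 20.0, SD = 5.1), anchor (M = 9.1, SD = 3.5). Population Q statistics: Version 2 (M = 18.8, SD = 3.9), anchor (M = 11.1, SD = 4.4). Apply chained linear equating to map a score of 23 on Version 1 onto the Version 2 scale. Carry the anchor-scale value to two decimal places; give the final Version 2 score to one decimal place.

Version 1 → anchor (Population P): v = (3.5/5.1)(23 − 20.0) + 9.1 = 11.16
anchor → Version 2 (Population Q): y = (3.9/4.4)(11.16 − 11.1) + 18.8 = 18.9

18.9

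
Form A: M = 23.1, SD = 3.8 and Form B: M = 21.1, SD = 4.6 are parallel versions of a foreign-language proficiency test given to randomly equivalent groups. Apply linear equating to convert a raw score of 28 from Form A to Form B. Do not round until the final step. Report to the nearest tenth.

Linear equating: y = (SD_Y/SD_X)(x − M_X) + M_Y
y = (4.6/3.8)(28 − 23.1) + 21.1
y = 1.210526 × 4.9 + 21.1 = 5.9316 + 21.1 = 27.0

27.0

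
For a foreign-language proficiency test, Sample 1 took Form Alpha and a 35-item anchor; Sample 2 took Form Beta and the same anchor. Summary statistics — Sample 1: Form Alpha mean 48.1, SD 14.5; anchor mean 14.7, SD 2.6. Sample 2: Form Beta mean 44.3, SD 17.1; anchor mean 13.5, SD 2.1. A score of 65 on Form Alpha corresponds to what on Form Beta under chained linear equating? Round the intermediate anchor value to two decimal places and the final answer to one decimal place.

Form Alpha → anchor (Sample 1): v = (2.6/14.5)(65 − 48.1) + 14.7 = 17.73
anchor → Form Beta (Sample 2): y = (17.1/2.1)(17.73 − 13.5) + 44.3 = 78.7

78.7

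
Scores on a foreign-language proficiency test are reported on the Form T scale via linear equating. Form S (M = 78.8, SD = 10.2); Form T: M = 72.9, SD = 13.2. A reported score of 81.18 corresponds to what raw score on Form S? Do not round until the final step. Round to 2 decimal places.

Invert y = (SD_Y/SD_X)(x − M_X) + M_Y:
x = (SD_X/SD_Y)(y − M_Y) + M_X = (10.2/13.2)(81.18 − 72.9) + 78.8
x = 0.772727 × 8.280 + 78.8 = 85.20

85.20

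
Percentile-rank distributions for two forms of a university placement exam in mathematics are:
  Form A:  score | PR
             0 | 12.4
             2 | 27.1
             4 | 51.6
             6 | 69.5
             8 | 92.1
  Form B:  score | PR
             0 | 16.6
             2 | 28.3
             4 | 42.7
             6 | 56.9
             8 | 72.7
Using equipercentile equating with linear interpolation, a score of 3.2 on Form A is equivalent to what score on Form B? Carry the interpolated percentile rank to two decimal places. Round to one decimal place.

PR of 3.2 on Form A: 27.1 + (3.2 − 2)/(4 − 2) × (51.6 − 27.1) = 41.80
On Form B, PR 41.80 falls between score 2 (PR 28.3) and 4 (PR 42.7).
Interpolate: 2 + (41.80 − 28.3)/(42.7 − 28.3) × (4 − 2) = 3.9

3.9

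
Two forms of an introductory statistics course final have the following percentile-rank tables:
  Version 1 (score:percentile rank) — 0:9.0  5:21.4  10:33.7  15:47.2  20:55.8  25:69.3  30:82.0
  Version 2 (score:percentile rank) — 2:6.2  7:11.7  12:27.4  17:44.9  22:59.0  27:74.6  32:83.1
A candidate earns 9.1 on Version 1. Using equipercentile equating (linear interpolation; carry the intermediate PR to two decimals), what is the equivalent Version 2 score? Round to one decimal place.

13.2

PR of 9.1 on Version 1: 21.4 + (9.1 − 5)/(10 − 5) × (33.7 − 21.4) = 31.49
On Version 2, PR 31.49 falls between score 12 (PR 27.4) and 17 (PR 44.9).
Interpolate: 12 + (31.49 − 27.4)/(44.9 − 27.4) × (17 − 12) = 13.2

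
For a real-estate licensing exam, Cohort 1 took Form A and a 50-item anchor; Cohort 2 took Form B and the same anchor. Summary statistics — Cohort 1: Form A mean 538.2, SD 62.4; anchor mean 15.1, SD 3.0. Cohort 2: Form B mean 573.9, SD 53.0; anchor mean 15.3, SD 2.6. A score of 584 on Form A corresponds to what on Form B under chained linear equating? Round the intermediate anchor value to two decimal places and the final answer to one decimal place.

614.7

Form A → anchor (Cohort 1): v = (3.0/62.4)(584 − 538.2) + 15.1 = 17.30
anchor → Form B (Cohort 2): y = (53.0/2.6)(17.30 − 15.3) + 573.9 = 614.7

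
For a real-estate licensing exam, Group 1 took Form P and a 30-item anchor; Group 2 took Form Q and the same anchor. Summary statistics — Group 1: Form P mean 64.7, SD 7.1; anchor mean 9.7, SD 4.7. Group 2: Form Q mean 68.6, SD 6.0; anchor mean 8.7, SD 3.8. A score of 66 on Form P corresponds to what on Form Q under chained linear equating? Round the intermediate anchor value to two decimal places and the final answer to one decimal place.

71.5

Form P → anchor (Group 1): v = (4.7/7.1)(66 − 64.7) + 9.7 = 10.56
anchor → Form Q (Group 2): y = (6.0/3.8)(10.56 − 8.7) + 68.6 = 71.5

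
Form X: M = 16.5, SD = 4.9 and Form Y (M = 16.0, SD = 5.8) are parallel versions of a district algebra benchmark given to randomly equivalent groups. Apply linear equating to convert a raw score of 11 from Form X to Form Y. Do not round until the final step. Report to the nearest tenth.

9.5

Linear equating: y = (SD_Y/SD_X)(x − M_X) + M_Y
y = (5.8/4.9)(11 − 16.5) + 16.0
y = 1.183673 × -5.5 + 16.0 = -6.5102 + 16.0 = 9.5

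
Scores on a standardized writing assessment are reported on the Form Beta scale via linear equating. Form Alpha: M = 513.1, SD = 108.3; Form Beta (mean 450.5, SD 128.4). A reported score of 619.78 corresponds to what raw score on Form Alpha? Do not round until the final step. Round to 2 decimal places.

Invert y = (SD_Y/SD_X)(x − M_X) + M_Y:
x = (SD_X/SD_Y)(y − M_Y) + M_X = (108.3/128.4)(619.78 − 450.5) + 513.1
x = 0.843458 × 169.280 + 513.1 = 655.88

655.88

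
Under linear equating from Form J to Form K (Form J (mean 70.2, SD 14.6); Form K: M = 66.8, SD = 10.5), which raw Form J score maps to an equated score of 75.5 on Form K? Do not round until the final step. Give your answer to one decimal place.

Invert y = (SD_Y/SD_X)(x − M_X) + M_Y:
x = (SD_X/SD_Y)(y − M_Y) + M_X = (14.6/10.5)(75.5 − 66.8) + 70.2
x = 1.390476 × 8.700 + 70.2 = 82.3

82.3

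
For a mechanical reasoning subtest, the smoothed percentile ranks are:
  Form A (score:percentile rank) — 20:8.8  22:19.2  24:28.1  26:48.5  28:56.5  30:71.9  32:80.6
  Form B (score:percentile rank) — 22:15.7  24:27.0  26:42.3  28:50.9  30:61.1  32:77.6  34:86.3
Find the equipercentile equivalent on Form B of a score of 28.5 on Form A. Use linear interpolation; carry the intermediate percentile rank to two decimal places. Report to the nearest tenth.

29.9

PR of 28.5 on Form A: 56.5 + (28.5 − 28)/(30 − 28) × (71.9 − 56.5) = 60.35
On Form B, PR 60.35 falls between score 28 (PR 50.9) and 30 (PR 61.1).
Interpolate: 28 + (60.35 − 50.9)/(61.1 − 50.9) × (30 − 28) = 29.9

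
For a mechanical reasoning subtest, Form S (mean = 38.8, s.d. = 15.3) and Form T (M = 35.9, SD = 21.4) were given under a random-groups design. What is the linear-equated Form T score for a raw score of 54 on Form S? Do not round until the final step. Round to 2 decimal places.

57.16

Linear equating: y = (SD_Y/SD_X)(x − M_X) + M_Y
y = (21.4/15.3)(54 − 38.8) + 35.9
y = 1.398693 × 15.2 + 35.9 = 21.2601 + 35.9 = 57.16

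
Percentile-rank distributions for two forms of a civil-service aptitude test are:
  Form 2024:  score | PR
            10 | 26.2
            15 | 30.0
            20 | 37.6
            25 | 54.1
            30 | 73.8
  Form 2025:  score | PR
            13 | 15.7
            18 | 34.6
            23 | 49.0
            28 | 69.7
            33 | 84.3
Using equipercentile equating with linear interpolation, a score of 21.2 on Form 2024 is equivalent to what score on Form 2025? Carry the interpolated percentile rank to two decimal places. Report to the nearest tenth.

PR of 21.2 on Form 2024: 37.6 + (21.2 − 20)/(25 − 20) × (54.1 − 37.6) = 41.56
On Form 2025, PR 41.56 falls between score 18 (PR 34.6) and 23 (PR 49.0).
Interpolate: 18 + (41.56 − 34.6)/(49.0 − 34.6) × (23 − 18) = 20.4

20.4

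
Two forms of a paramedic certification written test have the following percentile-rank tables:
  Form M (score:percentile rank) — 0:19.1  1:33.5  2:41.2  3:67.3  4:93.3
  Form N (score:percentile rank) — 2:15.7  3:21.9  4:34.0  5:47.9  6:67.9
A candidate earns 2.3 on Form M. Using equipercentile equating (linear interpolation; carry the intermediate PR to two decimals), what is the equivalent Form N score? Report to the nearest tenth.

PR of 2.3 on Form M: 41.2 + (2.3 − 2)/(3 − 2) × (67.3 − 41.2) = 49.03
On Form N, PR 49.03 falls between score 5 (PR 47.9) and 6 (PR 67.9).
Interpolate: 5 + (49.03 − 47.9)/(67.9 − 47.9) × (6 − 5) = 5.1

5.1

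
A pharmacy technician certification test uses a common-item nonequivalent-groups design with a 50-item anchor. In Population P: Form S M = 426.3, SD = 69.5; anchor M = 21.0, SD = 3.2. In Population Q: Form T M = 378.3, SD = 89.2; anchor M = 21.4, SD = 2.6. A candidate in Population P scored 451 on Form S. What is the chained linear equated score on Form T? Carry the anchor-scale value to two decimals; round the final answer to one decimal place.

403.7

Form S → anchor (Population P): v = (3.2/69.5)(451 − 426.3) + 21.0 = 22.14
anchor → Form T (Population Q): y = (89.2/2.6)(22.14 − 21.4) + 378.3 = 403.7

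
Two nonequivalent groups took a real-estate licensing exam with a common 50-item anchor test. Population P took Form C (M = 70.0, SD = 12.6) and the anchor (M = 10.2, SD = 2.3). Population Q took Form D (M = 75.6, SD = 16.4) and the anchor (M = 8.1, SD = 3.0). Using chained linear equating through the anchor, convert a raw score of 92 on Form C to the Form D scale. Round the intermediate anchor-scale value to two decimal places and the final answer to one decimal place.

Form C → anchor (Population P): v = (2.3/12.6)(92 − 70.0) + 10.2 = 14.22
anchor → Form D (Population Q): y = (16.4/3.0)(14.22 − 8.1) + 75.6 = 109.1

109.1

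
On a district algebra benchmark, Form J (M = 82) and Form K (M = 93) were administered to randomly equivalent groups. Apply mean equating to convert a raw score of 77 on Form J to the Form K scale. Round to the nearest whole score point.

Mean equating: y = x + (M_Y − M_X) = 77 + (93 − 82) = 88

88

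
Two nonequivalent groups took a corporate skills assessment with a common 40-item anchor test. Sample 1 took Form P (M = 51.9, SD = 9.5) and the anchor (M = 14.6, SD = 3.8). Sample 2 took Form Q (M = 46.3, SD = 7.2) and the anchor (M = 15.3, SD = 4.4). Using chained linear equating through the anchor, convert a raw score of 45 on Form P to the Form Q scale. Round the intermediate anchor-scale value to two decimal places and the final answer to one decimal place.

40.6

Form P → anchor (Sample 1): v = (3.8/9.5)(45 − 51.9) + 14.6 = 11.84
anchor → Form Q (Sample 2): y = (7.2/4.4)(11.84 − 15.3) + 46.3 = 40.6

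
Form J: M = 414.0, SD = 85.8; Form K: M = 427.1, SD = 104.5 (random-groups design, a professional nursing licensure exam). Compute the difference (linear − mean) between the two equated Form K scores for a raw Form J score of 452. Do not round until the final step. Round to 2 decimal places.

8.28

Mean-equated: 452 + (427.1 − 414.0) = 465.10
Linear-equated: (104.5/85.8)(452 − 414.0) + 427.1 = 473.382
Difference = 473.382 − 465.10 = 8.28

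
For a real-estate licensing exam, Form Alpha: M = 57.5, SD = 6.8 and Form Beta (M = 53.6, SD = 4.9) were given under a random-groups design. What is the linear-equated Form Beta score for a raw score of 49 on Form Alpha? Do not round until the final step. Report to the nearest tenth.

Linear equating: y = (SD_Y/SD_X)(x − M_X) + M_Y
y = (4.9/6.8)(49 − 57.5) + 53.6
y = 0.720588 × -8.5 + 53.6 = -6.1250 + 53.6 = 47.5

47.5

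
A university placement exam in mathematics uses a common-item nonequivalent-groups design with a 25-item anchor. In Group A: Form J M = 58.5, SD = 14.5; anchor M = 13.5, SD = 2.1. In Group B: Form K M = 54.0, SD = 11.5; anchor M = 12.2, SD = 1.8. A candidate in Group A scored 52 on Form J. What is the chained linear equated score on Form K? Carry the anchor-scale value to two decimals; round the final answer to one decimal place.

56.3

Form J → anchor (Group A): v = (2.1/14.5)(52 − 58.5) + 13.5 = 12.56
anchor → Form K (Group B): y = (11.5/1.8)(12.56 − 12.2) + 54.0 = 56.3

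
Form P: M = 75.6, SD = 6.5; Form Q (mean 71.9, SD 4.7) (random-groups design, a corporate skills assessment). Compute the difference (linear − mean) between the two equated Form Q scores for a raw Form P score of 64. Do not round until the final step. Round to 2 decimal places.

3.21

Mean-equated: 64 + (71.9 − 75.6) = 60.30
Linear-equated: (4.7/6.5)(64 − 75.6) + 71.9 = 63.512
Difference = 63.512 − 60.30 = 3.21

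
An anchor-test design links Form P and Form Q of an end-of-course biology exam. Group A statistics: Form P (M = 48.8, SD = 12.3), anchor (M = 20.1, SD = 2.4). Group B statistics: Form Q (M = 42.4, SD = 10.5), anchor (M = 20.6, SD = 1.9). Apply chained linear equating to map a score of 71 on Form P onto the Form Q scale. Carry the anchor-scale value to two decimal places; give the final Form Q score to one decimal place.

63.6

Form P → anchor (Group A): v = (2.4/12.3)(71 − 48.8) + 20.1 = 24.43
anchor → Form Q (Group B): y = (10.5/1.9)(24.43 − 20.6) + 42.4 = 63.6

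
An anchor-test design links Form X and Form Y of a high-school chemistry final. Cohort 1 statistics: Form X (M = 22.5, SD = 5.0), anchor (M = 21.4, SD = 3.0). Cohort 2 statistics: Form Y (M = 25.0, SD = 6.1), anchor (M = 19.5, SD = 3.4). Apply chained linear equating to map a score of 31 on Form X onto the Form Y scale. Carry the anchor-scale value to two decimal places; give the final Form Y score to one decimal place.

37.6

Form X → anchor (Cohort 1): v = (3.0/5.0)(31 − 22.5) + 21.4 = 26.50
anchor → Form Y (Cohort 2): y = (6.1/3.4)(26.50 − 19.5) + 25.0 = 37.6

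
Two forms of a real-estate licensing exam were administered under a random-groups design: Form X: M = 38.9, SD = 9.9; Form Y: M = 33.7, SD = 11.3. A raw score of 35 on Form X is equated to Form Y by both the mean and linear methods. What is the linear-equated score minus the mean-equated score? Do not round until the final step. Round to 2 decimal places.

Mean-equated: 35 + (33.7 − 38.9) = 29.80
Linear-equated: (11.3/9.9)(35 − 38.9) + 33.7 = 29.248
Difference = 29.248 − 29.80 = -0.55

-0.55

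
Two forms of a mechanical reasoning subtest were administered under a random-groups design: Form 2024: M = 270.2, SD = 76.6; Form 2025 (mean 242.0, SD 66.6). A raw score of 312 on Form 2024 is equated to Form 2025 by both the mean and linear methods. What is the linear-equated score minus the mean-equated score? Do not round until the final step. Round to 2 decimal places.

Mean-equated: 312 + (242.0 − 270.2) = 283.80
Linear-equated: (66.6/76.6)(312 − 270.2) + 242.0 = 278.343
Difference = 278.343 − 283.80 = -5.46

-5.46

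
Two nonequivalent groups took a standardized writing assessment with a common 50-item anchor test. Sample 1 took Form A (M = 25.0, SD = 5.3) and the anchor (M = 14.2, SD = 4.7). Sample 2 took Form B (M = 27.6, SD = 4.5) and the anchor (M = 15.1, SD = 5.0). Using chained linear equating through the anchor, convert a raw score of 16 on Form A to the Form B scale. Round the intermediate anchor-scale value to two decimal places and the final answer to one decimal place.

19.6

Form A → anchor (Sample 1): v = (4.7/5.3)(16 − 25.0) + 14.2 = 6.22
anchor → Form B (Sample 2): y = (4.5/5.0)(6.22 − 15.1) + 27.6 = 19.6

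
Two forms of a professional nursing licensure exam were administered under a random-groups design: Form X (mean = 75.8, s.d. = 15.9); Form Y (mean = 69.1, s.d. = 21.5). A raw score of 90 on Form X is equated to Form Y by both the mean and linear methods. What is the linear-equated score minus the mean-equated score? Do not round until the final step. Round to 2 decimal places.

5.00

Mean-equated: 90 + (69.1 − 75.8) = 83.30
Linear-equated: (21.5/15.9)(90 − 75.8) + 69.1 = 88.301
Difference = 88.301 − 83.30 = 5.00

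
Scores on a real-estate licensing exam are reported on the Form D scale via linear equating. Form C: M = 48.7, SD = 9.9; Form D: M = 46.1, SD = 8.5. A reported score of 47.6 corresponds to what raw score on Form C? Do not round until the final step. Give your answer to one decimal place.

Invert y = (SD_Y/SD_X)(x − M_X) + M_Y:
x = (SD_X/SD_Y)(y − M_Y) + M_X = (9.9/8.5)(47.6 − 46.1) + 48.7
x = 1.164706 × 1.500 + 48.7 = 50.4

50.4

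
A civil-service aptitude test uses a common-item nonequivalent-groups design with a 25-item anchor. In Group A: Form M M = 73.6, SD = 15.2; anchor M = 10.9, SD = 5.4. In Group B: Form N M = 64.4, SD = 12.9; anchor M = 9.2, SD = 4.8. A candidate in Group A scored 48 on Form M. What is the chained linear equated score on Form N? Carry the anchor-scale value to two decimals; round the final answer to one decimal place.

Form M → anchor (Group A): v = (5.4/15.2)(48 − 73.6) + 10.9 = 1.81
anchor → Form N (Group B): y = (12.9/4.8)(1.81 − 9.2) + 64.4 = 44.5

44.5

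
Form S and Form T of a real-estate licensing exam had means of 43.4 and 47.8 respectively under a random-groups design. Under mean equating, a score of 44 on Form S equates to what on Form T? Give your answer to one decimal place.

Mean equating: y = x + (M_Y − M_X) = 44 + (47.8 − 43.4) = 48.4

48.4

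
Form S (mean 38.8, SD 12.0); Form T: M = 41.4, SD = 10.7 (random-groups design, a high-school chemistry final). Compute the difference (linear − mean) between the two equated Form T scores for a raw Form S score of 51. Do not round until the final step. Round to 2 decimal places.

-1.32

Mean-equated: 51 + (41.4 − 38.8) = 53.60
Linear-equated: (10.7/12.0)(51 − 38.8) + 41.4 = 52.278
Difference = 52.278 − 53.60 = -1.32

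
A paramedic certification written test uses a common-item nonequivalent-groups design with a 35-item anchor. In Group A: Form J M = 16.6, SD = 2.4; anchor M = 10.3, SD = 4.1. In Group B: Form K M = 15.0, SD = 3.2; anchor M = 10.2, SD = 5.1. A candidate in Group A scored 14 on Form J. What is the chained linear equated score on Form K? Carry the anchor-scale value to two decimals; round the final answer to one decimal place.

Form J → anchor (Group A): v = (4.1/2.4)(14 − 16.6) + 10.3 = 5.86
anchor → Form K (Group B): y = (3.2/5.1)(5.86 − 10.2) + 15.0 = 12.3

12.3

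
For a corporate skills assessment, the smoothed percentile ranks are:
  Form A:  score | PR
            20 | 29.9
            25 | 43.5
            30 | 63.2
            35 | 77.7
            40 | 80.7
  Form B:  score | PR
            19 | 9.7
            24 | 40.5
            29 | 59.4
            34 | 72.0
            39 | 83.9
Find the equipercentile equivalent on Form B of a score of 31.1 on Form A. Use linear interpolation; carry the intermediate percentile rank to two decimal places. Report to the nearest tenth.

31.8

PR of 31.1 on Form A: 63.2 + (31.1 − 30)/(35 − 30) × (77.7 − 63.2) = 66.39
On Form B, PR 66.39 falls between score 29 (PR 59.4) and 34 (PR 72.0).
Interpolate: 29 + (66.39 − 59.4)/(72.0 − 59.4) × (34 − 29) = 31.8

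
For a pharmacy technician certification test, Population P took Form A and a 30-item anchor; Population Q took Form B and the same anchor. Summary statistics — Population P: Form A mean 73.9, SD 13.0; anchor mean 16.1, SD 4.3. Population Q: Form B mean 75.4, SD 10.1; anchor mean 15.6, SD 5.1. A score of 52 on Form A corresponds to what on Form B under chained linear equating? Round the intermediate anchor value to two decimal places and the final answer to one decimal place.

62.1

Form A → anchor (Population P): v = (4.3/13.0)(52 − 73.9) + 16.1 = 8.86
anchor → Form B (Population Q): y = (10.1/5.1)(8.86 − 15.6) + 75.4 = 62.1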